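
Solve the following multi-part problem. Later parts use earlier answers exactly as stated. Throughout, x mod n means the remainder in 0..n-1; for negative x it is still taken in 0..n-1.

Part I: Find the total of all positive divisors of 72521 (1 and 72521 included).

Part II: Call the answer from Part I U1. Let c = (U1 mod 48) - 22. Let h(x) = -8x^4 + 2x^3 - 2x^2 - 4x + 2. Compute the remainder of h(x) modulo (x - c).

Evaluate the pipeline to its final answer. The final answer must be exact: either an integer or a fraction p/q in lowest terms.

-1896222

Part I: 72521 = 47 * 1543; sigma = (1 + 47) * (1 + 1543) = 48 * 1544 = 74112; answer 74112
Part II: U1 = 74112; c = -22; remainder = value at the root: -8*(-22)^4 + 2*(-22)^3 - 2*(-22)^2 - 4*(-22)^1 + 2 = (-1874048) + (-21296) + (-968) + (88) + (2) = -1896222; answer -1896222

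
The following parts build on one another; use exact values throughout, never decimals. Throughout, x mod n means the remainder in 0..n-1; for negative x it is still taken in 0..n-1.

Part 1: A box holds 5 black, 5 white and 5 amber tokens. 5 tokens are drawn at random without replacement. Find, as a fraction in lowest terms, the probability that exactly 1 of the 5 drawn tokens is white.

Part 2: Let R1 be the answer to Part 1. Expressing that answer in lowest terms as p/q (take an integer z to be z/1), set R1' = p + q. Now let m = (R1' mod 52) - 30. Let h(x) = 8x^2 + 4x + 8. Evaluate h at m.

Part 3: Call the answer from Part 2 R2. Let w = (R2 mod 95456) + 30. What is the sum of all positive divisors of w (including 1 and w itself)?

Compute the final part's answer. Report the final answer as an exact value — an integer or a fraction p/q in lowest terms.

690

Part 1: total draws C(15,5) = 3003; favorable C(5,1)*C(10,4) = 1050; P = 50/143; answer 50/143
Part 2: R1 = 50/143; threaded value p + q = 193; m = 7; 8*(7)^2 + 4*(7)^1 + 8 = (392) + (28) + (8) = 428; answer 428
Part 3: R2 = 428; w = 458; 458 = 2 * 229; sigma = (1 + 2) * (1 + 229) = 3 * 230 = 690; answer 690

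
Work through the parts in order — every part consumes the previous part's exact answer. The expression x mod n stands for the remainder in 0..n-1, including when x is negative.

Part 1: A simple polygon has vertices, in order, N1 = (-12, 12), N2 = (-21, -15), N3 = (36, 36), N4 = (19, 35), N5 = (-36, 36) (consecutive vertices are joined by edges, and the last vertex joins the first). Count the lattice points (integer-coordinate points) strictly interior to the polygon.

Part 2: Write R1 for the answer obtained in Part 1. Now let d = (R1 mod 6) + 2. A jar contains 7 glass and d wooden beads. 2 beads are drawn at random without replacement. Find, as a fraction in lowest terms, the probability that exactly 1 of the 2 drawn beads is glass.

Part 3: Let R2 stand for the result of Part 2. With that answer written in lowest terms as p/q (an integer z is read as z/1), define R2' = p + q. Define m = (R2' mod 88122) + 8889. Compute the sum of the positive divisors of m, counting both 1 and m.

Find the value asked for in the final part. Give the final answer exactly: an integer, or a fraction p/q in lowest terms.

Part 1: cross terms: (-12*-15 - -21*12)=432, (-21*36 - 36*-15)=-216, (36*35 - 19*36)=576, (19*36 - -36*35)=1944, (-36*12 - -12*36)=0; twice the area = |2736| = 2736; area = 1368; boundary points = 9 + 3 + 1 + 1 + 24 = 38; strictly interior points = area - boundary/2 + 1 = 1350; answer 1350
Part 2: R1 = 1350; d = 2; total draws C(9,2) = 36; favorable C(7,1)*C(2,1) = 14; P = 7/18; answer 7/18
Part 3: R2 = 7/18; threaded value p + q = 25; m = 8914; 8914 = 2 * 4457; sigma = (1 + 2) * (1 + 4457) = 3 * 4458 = 13374; answer 13374

13374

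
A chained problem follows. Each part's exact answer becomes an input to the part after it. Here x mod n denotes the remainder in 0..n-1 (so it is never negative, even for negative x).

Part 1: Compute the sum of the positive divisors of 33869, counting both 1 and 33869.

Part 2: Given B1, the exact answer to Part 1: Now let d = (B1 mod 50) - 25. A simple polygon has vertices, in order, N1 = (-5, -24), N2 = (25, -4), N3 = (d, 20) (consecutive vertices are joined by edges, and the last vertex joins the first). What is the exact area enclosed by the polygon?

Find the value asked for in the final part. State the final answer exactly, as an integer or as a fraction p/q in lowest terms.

760

Part 1: 33869 = 11 * 3079; sigma = (1 + 11) * (1 + 3079) = 12 * 3080 = 36960; answer 36960
Part 2: B1 = 36960; d = -15; cross terms: (-5*-4 - 25*-24)=620, (25*20 - -15*-4)=440, (-15*-24 - -5*20)=460; twice the area = |1520| = 1520; area = 760; answer 760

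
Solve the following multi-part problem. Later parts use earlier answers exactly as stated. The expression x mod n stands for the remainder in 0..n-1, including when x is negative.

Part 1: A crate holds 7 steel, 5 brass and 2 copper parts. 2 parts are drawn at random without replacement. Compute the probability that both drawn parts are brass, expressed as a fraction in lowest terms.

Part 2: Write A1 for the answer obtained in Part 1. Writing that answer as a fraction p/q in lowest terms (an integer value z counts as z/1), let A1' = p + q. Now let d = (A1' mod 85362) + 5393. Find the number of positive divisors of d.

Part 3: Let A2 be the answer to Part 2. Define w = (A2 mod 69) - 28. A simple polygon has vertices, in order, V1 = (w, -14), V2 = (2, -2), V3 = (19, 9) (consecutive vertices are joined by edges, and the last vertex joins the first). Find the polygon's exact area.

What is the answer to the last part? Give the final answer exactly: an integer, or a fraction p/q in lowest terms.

Part 1: total draws C(14,2) = 91; favorable C(5,2) = 10; P = 10/91; answer 10/91
Part 2: A1 = 10/91; threaded value p + q = 101; d = 5494; 5494 = 2 * 41 * 67; number of divisors = (1+1) * (1+1) * (1+1) = 8; answer 8
Part 3: A2 = 8; w = -20; cross terms: (-20*-2 - 2*-14)=68, (2*9 - 19*-2)=56, (19*-14 - -20*9)=-86; twice the area = |38| = 38; area = 19; answer 19

19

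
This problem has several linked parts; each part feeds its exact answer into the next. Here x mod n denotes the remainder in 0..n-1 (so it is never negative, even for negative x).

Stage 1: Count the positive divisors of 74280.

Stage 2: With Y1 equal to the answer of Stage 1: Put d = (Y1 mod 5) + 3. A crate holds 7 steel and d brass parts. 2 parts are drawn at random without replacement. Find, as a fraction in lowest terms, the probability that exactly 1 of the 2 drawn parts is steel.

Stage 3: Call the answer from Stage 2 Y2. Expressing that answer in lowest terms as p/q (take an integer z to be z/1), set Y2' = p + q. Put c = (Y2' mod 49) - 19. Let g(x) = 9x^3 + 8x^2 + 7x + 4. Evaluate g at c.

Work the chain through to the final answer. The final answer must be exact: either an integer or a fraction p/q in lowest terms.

Stage 1: 74280 = 2^3 * 3 * 5 * 619; number of divisors = (3+1) * (1+1) * (1+1) * (1+1) = 32; answer 32
Stage 2: Y1 = 32; d = 5; total draws C(12,2) = 66; favorable C(7,1)*C(5,1) = 35; P = 35/66; answer 35/66
Stage 3: Y2 = 35/66; threaded value p + q = 101; c = -16; 9*(-16)^3 + 8*(-16)^2 + 7*(-16)^1 + 4 = (-36864) + (2048) + (-112) + (4) = -34924; answer -34924

-34924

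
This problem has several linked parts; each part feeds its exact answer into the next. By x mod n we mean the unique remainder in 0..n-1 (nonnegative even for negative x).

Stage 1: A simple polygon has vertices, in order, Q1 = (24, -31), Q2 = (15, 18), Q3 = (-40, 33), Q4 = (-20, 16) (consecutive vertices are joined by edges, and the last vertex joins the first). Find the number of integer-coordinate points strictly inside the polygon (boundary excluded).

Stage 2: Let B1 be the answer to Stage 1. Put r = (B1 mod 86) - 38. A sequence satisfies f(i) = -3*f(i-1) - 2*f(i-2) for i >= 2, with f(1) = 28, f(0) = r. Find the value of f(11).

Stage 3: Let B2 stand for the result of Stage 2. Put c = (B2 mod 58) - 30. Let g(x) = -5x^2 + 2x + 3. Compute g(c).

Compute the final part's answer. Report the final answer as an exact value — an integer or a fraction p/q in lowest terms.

Stage 1: cross terms: (24*18 - 15*-31)=897, (15*33 - -40*18)=1215, (-40*16 - -20*33)=20, (-20*-31 - 24*16)=236; twice the area = |2368| = 2368; area = 1184; boundary points = 1 + 5 + 1 + 1 = 8; strictly interior points = area - boundary/2 + 1 = 1181; answer 1181
Stage 2: B1 = 1181; r = 25; f(2) = -3*(28) - 2*(25) = -134; iterating: f(2)=-134, f(3)=346, f(4)=-770, f(5)=1618, f(6)=-3314, f(7)=6706, f(8)=-13490, f(9)=27058, f(10)=-54194, f(11)=108466; answer 108466
Stage 3: B2 = 108466; c = -24; -5*(-24)^2 + 2*(-24)^1 + 3 = (-2880) + (-48) + (3) = -2925; answer -2925

-2925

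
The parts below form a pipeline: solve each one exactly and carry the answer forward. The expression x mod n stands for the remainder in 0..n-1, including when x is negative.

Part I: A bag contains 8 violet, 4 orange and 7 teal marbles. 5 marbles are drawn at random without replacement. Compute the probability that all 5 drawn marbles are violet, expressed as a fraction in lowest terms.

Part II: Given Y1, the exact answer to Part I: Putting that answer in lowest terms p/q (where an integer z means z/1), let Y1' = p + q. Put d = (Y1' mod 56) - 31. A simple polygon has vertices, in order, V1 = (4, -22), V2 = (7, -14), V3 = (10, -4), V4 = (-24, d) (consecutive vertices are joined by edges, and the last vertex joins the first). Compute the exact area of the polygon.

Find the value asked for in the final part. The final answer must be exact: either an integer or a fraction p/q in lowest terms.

Part I: total draws C(19,5) = 11628; favorable C(8,5) = 56; P = 14/2907; answer 14/2907
Part II: Y1 = 14/2907; threaded value p + q = 2921; d = -22; cross terms: (4*-14 - 7*-22)=98, (7*-4 - 10*-14)=112, (10*-22 - -24*-4)=-316, (-24*-22 - 4*-22)=616; twice the area = |510| = 510; area = 255; answer 255

255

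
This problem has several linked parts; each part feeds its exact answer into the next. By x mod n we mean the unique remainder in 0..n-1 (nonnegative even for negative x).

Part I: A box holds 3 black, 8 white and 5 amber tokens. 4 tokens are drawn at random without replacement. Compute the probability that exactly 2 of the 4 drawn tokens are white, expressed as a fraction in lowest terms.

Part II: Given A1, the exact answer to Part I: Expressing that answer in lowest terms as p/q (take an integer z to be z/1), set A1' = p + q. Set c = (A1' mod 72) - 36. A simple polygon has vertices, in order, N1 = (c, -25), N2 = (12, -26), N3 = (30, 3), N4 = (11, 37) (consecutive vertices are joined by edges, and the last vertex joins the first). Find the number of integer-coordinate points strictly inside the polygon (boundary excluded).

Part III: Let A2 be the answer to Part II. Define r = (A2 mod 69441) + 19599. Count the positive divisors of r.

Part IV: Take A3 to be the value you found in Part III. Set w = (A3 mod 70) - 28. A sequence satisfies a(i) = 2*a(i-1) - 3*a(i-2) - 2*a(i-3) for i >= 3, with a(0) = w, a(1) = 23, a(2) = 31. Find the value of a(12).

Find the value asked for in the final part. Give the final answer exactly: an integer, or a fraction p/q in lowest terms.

Part I: total draws C(16,4) = 1820; favorable C(8,2)*C(8,2) = 784; P = 28/65; answer 28/65
Part II: A1 = 28/65; threaded value p + q = 93; c = -15; cross terms: (-15*-26 - 12*-25)=690, (12*3 - 30*-26)=816, (30*37 - 11*3)=1077, (11*-25 - -15*37)=280; twice the area = |2863| = 2863; area = 2863/2; boundary points = 1 + 1 + 1 + 2 = 5; strictly interior points = area - boundary/2 + 1 = 1430; answer 1430
Part III: A2 = 1430; r = 21029; 21029 = 17 * 1237; number of divisors = (1+1) * (1+1) = 4; answer 4
Part IV: A3 = 4; w = -24; a(3) = 2*(31) - 3*(23) - 2*(-24) = 41; iterating: a(3)=41, a(4)=-57, a(5)=-299, a(6)=-509, a(7)=-7, a(8)=2111, a(9)=5261, a(10)=4203, a(11)=-11599, a(12)=-46329; answer -46329

-46329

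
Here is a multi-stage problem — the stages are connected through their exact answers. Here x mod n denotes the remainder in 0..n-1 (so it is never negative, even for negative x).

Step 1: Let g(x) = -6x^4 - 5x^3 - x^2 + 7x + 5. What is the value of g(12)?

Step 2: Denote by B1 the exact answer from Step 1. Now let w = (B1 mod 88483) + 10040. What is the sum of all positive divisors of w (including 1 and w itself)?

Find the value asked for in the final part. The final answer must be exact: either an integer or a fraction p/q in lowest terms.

86256

Step 1: -6*(12)^4 - 5*(12)^3 - 1*(12)^2 + 7*(12)^1 + 5 = (-124416) + (-8640) + (-144) + (84) + (5) = -133111; answer -133111
Step 2: B1 = -133111; w = 53895; 53895 = 3 * 5 * 3593; sigma = (1 + 3) * (1 + 5) * (1 + 3593) = 4 * 6 * 3594 = 86256; answer 86256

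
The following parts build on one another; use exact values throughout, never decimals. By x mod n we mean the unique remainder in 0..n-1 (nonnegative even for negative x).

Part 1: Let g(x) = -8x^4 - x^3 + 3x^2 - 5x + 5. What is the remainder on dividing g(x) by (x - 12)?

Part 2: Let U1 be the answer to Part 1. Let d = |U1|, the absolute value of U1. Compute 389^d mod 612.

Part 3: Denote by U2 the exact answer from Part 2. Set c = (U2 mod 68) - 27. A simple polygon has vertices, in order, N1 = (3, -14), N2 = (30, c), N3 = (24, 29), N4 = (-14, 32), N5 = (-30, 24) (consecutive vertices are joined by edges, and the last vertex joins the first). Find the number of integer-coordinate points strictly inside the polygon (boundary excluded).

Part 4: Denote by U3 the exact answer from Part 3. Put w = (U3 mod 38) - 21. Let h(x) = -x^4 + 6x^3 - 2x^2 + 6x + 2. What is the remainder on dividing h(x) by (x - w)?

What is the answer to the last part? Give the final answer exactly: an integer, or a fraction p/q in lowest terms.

38

Part 1: remainder = value at the root: -8*(12)^4 - 1*(12)^3 + 3*(12)^2 - 5*(12)^1 + 5 = (-165888) + (-1728) + (432) + (-60) + (5) = -167239; answer -167239
Part 2: U1 = -167239; d = 167239; squarings mod 612: 389^1=389, 389^2=157, 389^4=169, 389^8=409, 389^16=205, 389^32=409, 389^64=205, 389^128=409, 389^256=205, 389^512=409, 389^1024=205, 389^2048=409, 389^4096=205, 389^8192=409, 389^16384=205, 389^32768=409, 389^65536=205, 389^131072=409; 389^167239 = 389^1 * 389^2 * 389^4 * 389^64 * 389^256 * 389^1024 * 389^2048 * 389^32768 * 389^131072 = 569 (mod 612); answer 569
Part 3: U2 = 569; c = -2; cross terms: (3*-2 - 30*-14)=414, (30*29 - 24*-2)=918, (24*32 - -14*29)=1174, (-14*24 - -30*32)=624, (-30*-14 - 3*24)=348; twice the area = |3478| = 3478; area = 1739; boundary points = 3 + 1 + 1 + 8 + 1 = 14; strictly interior points = area - boundary/2 + 1 = 1733; answer 1733
Part 4: U3 = 1733; w = 2; remainder = value at the root: -1*(2)^4 + 6*(2)^3 - 2*(2)^2 + 6*(2)^1 + 2 = (-16) + (48) + (-8) + (12) + (2) = 38; answer 38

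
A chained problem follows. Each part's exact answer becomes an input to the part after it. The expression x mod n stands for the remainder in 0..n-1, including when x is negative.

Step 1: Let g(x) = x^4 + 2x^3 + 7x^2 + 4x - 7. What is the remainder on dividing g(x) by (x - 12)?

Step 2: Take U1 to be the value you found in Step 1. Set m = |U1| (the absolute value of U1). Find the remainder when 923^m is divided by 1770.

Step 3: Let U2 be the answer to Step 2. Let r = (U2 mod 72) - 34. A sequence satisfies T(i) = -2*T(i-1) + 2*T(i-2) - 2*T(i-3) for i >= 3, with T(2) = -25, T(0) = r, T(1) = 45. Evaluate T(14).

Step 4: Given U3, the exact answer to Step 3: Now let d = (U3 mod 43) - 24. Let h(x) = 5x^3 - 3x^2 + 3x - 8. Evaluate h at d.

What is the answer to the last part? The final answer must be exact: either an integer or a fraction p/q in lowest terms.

-3923

Step 1: remainder = value at the root: 1*(12)^4 + 2*(12)^3 + 7*(12)^2 + 4*(12)^1 - 7 = (20736) + (3456) + (1008) + (48) + (-7) = 25241; answer 25241
Step 2: U1 = 25241; m = 25241; squarings mod 1770: 923^1=923, 923^2=559, 923^4=961, 923^8=1351, 923^16=331, 923^32=1591, 923^64=181, 923^128=901, 923^256=1141, 923^512=931, 923^1024=1231, 923^2048=241, 923^4096=1441, 923^8192=271, 923^16384=871; 923^25241 = 923^1 * 923^8 * 923^16 * 923^128 * 923^512 * 923^8192 * 923^16384 = 1463 (mod 1770); answer 1463
Step 3: U2 = 1463; r = -11; T(3) = -2*(-25) + 2*(45) - 2*(-11) = 162; iterating: T(3)=162, T(4)=-464, T(5)=1302, T(6)=-3856, T(7)=11244, T(8)=-32804, T(9)=95808, T(10)=-279712, T(11)=816648, T(12)=-2384336, T(13)=6961392, T(14)=-20324752; answer -20324752
Step 4: U3 = -20324752; d = -9; 5*(-9)^3 - 3*(-9)^2 + 3*(-9)^1 - 8 = (-3645) + (-243) + (-27) + (-8) = -3923; answer -3923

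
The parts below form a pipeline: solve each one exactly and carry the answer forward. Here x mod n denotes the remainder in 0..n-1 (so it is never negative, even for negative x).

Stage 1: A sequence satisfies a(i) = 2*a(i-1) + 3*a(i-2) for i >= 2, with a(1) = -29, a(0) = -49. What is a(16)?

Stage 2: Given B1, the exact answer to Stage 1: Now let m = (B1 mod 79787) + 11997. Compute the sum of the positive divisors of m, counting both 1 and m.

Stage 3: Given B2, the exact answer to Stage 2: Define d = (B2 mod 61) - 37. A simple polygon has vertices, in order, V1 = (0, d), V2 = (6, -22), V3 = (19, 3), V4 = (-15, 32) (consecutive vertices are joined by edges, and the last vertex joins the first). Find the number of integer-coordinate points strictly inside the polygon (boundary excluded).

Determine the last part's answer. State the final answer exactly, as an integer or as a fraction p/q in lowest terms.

625

Stage 1: a(2) = 2*(-29) + 3*(-49) = -205; iterating: a(2)=-205, a(3)=-497, a(4)=-1609, a(5)=-4709, a(6)=-14245, a(7)=-42617, a(8)=-127969, a(9)=-383789, a(10)=-1151485, a(11)=-3454337, a(12)=-10363129, a(13)=-31089269, a(14)=-93267925, a(15)=-279803657, a(16)=-839411089; answer -839411089
Stage 2: B1 = -839411089; m = 39935; 39935 = 5 * 7^2 * 163; sigma = (1 + 5) * (1 + 7 + 49) * (1 + 163) = 6 * 57 * 164 = 56088; answer 56088
Stage 3: B2 = 56088; d = -8; cross terms: (0*-22 - 6*-8)=48, (6*3 - 19*-22)=436, (19*32 - -15*3)=653, (-15*-8 - 0*32)=120; twice the area = |1257| = 1257; area = 1257/2; boundary points = 2 + 1 + 1 + 5 = 9; strictly interior points = area - boundary/2 + 1 = 625; answer 625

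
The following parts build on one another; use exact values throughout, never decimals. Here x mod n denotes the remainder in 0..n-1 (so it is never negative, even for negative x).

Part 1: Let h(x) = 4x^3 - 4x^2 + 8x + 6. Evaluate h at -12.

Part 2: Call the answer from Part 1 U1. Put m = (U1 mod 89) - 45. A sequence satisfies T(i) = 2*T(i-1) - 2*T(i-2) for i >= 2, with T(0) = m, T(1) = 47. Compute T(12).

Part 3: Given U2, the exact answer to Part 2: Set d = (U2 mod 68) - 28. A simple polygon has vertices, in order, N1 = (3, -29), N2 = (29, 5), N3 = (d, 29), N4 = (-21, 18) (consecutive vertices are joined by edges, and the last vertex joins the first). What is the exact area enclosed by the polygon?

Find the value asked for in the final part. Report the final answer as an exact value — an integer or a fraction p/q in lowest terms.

Part 1: 4*(-12)^3 - 4*(-12)^2 + 8*(-12)^1 + 6 = (-6912) + (-576) + (-96) + (6) = -7578; answer -7578
Part 2: U1 = -7578; m = 31; T(2) = 2*(47) - 2*(31) = 32; iterating: T(2)=32, T(3)=-30, T(4)=-124, T(5)=-188, T(6)=-128, T(7)=120, T(8)=496, T(9)=752, T(10)=512, T(11)=-480, T(12)=-1984; answer -1984
Part 3: U2 = -1984; d = 28; cross terms: (3*5 - 29*-29)=856, (29*29 - 28*5)=701, (28*18 - -21*29)=1113, (-21*-29 - 3*18)=555; twice the area = |3225| = 3225; area = 3225/2; answer 3225/2

3225/2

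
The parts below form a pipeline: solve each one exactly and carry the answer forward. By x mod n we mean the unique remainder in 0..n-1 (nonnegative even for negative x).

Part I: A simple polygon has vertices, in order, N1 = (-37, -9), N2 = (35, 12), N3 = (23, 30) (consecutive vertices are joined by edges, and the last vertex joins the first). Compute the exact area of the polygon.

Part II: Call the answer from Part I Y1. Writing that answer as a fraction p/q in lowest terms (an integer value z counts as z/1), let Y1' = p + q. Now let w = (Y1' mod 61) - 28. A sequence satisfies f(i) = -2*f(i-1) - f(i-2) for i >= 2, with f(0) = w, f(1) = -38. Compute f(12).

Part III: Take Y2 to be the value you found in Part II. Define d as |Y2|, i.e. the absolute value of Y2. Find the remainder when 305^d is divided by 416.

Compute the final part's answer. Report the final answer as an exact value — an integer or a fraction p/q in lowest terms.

Part I: cross terms: (-37*12 - 35*-9)=-129, (35*30 - 23*12)=774, (23*-9 - -37*30)=903; twice the area = |1548| = 1548; area = 774; answer 774
Part II: Y1 = 774; threaded value p + q = 775; w = 15; f(2) = -2*(-38) - 1*(15) = 61; iterating: f(2)=61, f(3)=-84, f(4)=107, f(5)=-130, f(6)=153, f(7)=-176, f(8)=199, f(9)=-222, f(10)=245, f(11)=-268, f(12)=291; answer 291
Part III: Y2 = 291; d = 291; squarings mod 416: 305^1=305, 305^2=257, 305^4=321, 305^8=289, 305^16=321, 305^32=289, 305^64=321, 305^128=289, 305^256=321; 305^291 = 305^1 * 305^2 * 305^32 * 305^256 = 177 (mod 416); answer 177

177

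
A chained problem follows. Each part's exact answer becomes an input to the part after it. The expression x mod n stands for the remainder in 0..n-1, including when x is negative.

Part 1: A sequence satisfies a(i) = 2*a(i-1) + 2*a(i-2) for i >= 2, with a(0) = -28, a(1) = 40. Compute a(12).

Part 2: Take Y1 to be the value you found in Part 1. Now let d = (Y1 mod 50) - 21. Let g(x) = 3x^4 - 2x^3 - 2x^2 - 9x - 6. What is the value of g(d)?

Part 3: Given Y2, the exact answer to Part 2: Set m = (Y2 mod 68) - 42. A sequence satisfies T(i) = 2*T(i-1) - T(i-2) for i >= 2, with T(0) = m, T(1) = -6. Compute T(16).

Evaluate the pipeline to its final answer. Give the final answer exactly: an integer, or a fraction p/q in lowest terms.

114

Part 1: a(2) = 2*(40) + 2*(-28) = 24; iterating: a(2)=24, a(3)=128, a(4)=304, a(5)=864, a(6)=2336, a(7)=6400, a(8)=17472, a(9)=47744, a(10)=130432, a(11)=356352, a(12)=973568; answer 973568
Part 2: Y1 = 973568; d = -3; 3*(-3)^4 - 2*(-3)^3 - 2*(-3)^2 - 9*(-3)^1 - 6 = (243) + (54) + (-18) + (27) + (-6) = 300; answer 300
Part 3: Y2 = 300; m = -14; T(2) = 2*(-6) - 1*(-14) = 2; iterating: T(2)=2, T(3)=10, T(4)=18, T(5)=26, T(6)=34, T(7)=42, T(8)=50, T(9)=58, T(10)=66, T(11)=74, T(12)=82, T(13)=90, T(14)=98, T(15)=106, T(16)=114; answer 114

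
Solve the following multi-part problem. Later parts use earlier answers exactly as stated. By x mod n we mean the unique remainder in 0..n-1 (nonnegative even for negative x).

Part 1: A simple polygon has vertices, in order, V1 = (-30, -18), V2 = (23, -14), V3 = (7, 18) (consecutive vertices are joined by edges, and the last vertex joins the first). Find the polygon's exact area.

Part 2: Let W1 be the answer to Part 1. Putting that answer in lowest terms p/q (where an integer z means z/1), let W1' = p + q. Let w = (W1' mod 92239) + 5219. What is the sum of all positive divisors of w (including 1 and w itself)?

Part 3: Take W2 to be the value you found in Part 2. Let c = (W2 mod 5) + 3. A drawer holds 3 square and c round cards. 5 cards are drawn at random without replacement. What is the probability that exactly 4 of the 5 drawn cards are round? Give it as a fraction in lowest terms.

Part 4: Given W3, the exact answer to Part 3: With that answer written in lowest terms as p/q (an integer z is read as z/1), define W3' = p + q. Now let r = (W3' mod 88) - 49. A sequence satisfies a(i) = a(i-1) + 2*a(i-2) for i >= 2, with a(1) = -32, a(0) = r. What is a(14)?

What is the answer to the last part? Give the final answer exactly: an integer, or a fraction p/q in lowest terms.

-349536

Part 1: cross terms: (-30*-14 - 23*-18)=834, (23*18 - 7*-14)=512, (7*-18 - -30*18)=414; twice the area = |1760| = 1760; area = 880; answer 880
Part 2: W1 = 880; threaded value p + q = 881; w = 6100; 6100 = 2^2 * 5^2 * 61; sigma = (1 + 2 + 4) * (1 + 5 + 25) * (1 + 61) = 7 * 31 * 62 = 13454; answer 13454
Part 3: W2 = 13454; c = 7; total draws C(10,5) = 252; favorable C(7,4)*C(3,1) = 105; P = 5/12; answer 5/12
Part 4: W3 = 5/12; threaded value p + q = 17; r = -32; a(2) = 1*(-32) + 2*(-32) = -96; iterating: a(2)=-96, a(3)=-160, a(4)=-352, a(5)=-672, a(6)=-1376, a(7)=-2720, a(8)=-5472, a(9)=-10912, a(10)=-21856, a(11)=-43680, a(12)=-87392, a(13)=-174752, a(14)=-349536; answer -349536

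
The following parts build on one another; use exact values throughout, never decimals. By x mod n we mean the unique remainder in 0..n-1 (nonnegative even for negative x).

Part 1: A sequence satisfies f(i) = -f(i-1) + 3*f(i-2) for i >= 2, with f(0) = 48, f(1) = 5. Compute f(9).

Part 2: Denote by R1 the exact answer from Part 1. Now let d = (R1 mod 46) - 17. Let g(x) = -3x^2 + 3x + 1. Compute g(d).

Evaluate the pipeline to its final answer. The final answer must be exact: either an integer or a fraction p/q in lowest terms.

-1799

Part 1: f(2) = -1*(5) + 3*(48) = 139; iterating: f(2)=139, f(3)=-124, f(4)=541, f(5)=-913, f(6)=2536, f(7)=-5275, f(8)=12883, f(9)=-28708; answer -28708
Part 2: R1 = -28708; d = 25; -3*(25)^2 + 3*(25)^1 + 1 = (-1875) + (75) + (1) = -1799; answer -1799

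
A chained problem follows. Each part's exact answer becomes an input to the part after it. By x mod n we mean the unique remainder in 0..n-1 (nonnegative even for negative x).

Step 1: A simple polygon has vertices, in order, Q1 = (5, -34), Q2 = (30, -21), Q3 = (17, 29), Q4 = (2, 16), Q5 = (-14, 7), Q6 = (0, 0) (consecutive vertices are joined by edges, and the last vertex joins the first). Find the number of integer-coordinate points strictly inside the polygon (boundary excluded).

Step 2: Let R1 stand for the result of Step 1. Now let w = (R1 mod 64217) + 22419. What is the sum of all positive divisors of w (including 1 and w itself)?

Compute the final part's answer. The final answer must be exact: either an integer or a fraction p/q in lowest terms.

24024

Step 1: cross terms: (5*-21 - 30*-34)=915, (30*29 - 17*-21)=1227, (17*16 - 2*29)=214, (2*7 - -14*16)=238, (-14*0 - 0*7)=0, (0*-34 - 5*0)=0; twice the area = |2594| = 2594; area = 1297; boundary points = 1 + 1 + 1 + 1 + 7 + 1 = 12; strictly interior points = area - boundary/2 + 1 = 1292; answer 1292
Step 2: R1 = 1292; w = 23711; 23711 = 131 * 181; sigma = (1 + 131) * (1 + 181) = 132 * 182 = 24024; answer 24024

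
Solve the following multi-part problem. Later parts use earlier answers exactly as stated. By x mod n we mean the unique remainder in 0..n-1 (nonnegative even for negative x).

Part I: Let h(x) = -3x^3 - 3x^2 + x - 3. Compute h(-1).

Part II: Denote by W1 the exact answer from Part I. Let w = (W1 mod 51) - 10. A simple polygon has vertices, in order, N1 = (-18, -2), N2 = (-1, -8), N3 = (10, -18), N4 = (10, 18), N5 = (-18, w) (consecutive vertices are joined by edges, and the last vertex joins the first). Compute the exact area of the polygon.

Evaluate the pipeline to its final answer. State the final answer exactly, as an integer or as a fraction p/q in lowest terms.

Part I: -3*(-1)^3 - 3*(-1)^2 + 1*(-1)^1 - 3 = (3) + (-3) + (-1) + (-3) = -4; answer -4
Part II: W1 = -4; w = 37; cross terms: (-18*-8 - -1*-2)=142, (-1*-18 - 10*-8)=98, (10*18 - 10*-18)=360, (10*37 - -18*18)=694, (-18*-2 - -18*37)=702; twice the area = |1996| = 1996; area = 998; answer 998

998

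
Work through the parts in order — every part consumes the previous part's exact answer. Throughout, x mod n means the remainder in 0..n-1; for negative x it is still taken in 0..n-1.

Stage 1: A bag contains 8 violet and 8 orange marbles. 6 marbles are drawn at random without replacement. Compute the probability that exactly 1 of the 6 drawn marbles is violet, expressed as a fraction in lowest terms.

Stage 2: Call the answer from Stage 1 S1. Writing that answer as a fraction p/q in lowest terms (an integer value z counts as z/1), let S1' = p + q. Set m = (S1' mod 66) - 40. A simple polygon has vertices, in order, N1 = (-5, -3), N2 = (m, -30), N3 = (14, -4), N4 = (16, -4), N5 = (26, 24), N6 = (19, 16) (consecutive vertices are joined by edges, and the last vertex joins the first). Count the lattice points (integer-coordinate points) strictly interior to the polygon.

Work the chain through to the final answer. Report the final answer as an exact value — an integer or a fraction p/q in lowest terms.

532

Stage 1: total draws C(16,6) = 8008; favorable C(8,1)*C(8,5) = 448; P = 8/143; answer 8/143
Stage 2: S1 = 8/143; threaded value p + q = 151; m = -21; cross terms: (-5*-30 - -21*-3)=87, (-21*-4 - 14*-30)=504, (14*-4 - 16*-4)=8, (16*24 - 26*-4)=488, (26*16 - 19*24)=-40, (19*-3 - -5*16)=23; twice the area = |1070| = 1070; area = 535; boundary points = 1 + 1 + 2 + 2 + 1 + 1 = 8; strictly interior points = area - boundary/2 + 1 = 532; answer 532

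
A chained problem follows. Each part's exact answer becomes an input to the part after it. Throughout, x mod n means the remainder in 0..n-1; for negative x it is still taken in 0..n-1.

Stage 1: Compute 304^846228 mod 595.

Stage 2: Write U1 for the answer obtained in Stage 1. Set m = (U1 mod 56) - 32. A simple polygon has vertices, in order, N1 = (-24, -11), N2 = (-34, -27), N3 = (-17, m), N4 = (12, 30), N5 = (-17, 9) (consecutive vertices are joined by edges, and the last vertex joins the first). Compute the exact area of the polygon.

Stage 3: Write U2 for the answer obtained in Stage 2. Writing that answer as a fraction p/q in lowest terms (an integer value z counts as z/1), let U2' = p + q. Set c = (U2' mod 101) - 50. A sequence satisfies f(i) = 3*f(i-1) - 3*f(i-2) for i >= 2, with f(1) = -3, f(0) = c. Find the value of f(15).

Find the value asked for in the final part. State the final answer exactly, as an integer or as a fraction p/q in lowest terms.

-282123

Stage 1: squarings mod 595: 304^1=304, 304^2=191, 304^4=186, 304^8=86, 304^16=256, 304^32=86, 304^64=256, 304^128=86, 304^256=256, 304^512=86, 304^1024=256, 304^2048=86, 304^4096=256, 304^8192=86, 304^16384=256, 304^32768=86, 304^65536=256, 304^131072=86, 304^262144=256, 304^524288=86; 304^846228 = 304^4 * 304^16 * 304^128 * 304^256 * 304^2048 * 304^8192 * 304^16384 * 304^32768 * 304^262144 * 304^524288 = 526 (mod 595); answer 526
Stage 2: U1 = 526; m = -10; cross terms: (-24*-27 - -34*-11)=274, (-34*-10 - -17*-27)=-119, (-17*30 - 12*-10)=-390, (12*9 - -17*30)=618, (-17*-11 - -24*9)=403; twice the area = |786| = 786; area = 393; answer 393
Stage 3: U2 = 393; threaded value p + q = 394; c = 41; f(2) = 3*(-3) - 3*(41) = -132; iterating: f(2)=-132, f(3)=-387, f(4)=-765, f(5)=-1134, f(6)=-1107, f(7)=81, f(8)=3564, f(9)=10449, f(10)=20655, f(11)=30618, f(12)=29889, f(13)=-2187, f(14)=-96228, f(15)=-282123; answer -282123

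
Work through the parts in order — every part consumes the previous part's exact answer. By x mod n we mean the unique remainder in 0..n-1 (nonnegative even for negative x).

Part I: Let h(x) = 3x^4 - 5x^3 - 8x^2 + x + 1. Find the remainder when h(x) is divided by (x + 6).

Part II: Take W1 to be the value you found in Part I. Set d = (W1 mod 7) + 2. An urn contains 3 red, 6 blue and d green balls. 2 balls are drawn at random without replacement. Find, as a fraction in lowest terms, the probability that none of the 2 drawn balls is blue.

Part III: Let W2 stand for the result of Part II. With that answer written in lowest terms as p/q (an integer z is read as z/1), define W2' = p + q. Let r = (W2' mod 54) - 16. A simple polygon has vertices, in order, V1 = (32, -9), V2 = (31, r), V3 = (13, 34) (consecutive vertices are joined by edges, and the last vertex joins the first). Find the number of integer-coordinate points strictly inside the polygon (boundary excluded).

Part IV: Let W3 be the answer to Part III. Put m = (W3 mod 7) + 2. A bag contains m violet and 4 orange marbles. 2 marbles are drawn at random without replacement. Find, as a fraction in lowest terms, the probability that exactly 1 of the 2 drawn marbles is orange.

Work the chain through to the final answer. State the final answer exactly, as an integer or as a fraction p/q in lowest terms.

Part I: remainder = value at the root: 3*(-6)^4 - 5*(-6)^3 - 8*(-6)^2 + 1*(-6)^1 + 1 = (3888) + (1080) + (-288) + (-6) + (1) = 4675; answer 4675
Part II: W1 = 4675; d = 8; total draws C(17,2) = 136; favorable C(11,2) = 55; P = 55/136; answer 55/136
Part III: W2 = 55/136; threaded value p + q = 191; r = 13; cross terms: (32*13 - 31*-9)=695, (31*34 - 13*13)=885, (13*-9 - 32*34)=-1205; twice the area = |375| = 375; area = 375/2; boundary points = 1 + 3 + 1 = 5; strictly interior points = area - boundary/2 + 1 = 186; answer 186
Part IV: W3 = 186; m = 6; total draws C(10,2) = 45; favorable C(4,1)*C(6,1) = 24; P = 8/15; answer 8/15

8/15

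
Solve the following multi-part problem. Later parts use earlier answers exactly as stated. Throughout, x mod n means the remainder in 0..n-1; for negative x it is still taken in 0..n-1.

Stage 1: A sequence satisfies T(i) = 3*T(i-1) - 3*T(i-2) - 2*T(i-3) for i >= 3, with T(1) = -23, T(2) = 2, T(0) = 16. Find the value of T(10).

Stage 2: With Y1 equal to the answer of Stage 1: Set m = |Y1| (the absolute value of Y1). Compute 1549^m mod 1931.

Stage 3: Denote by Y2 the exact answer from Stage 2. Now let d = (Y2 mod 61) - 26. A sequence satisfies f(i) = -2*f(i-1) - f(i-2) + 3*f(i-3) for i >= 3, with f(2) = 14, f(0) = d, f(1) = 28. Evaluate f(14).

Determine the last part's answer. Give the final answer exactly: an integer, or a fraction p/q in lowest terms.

Stage 1: T(3) = 3*(2) - 3*(-23) - 2*(16) = 43; iterating: T(3)=43, T(4)=169, T(5)=374, T(6)=529, T(7)=127, T(8)=-1954, T(9)=-7301, T(10)=-16295; answer -16295
Stage 2: Y1 = -16295; m = 16295; squarings mod 1931: 1549^1=1549, 1549^2=1099, 1549^4=926, 1549^8=112, 1549^16=958, 1549^32=539, 1549^64=871, 1549^128=1689, 1549^256=634, 1549^512=308, 1549^1024=245, 1549^2048=164, 1549^4096=1793, 1549^8192=1665; 1549^16295 = 1549^1 * 1549^2 * 1549^4 * 1549^32 * 1549^128 * 1549^256 * 1549^512 * 1549^1024 * 1549^2048 * 1549^4096 * 1549^8192 = 1602 (mod 1931); answer 1602
Stage 3: Y2 = 1602; d = -10; f(3) = -2*(14) - 1*(28) + 3*(-10) = -86; iterating: f(3)=-86, f(4)=242, f(5)=-356, f(6)=212, f(7)=658, f(8)=-2596, f(9)=5170, f(10)=-5770, f(11)=-1418, f(12)=24116, f(13)=-64124, f(14)=99878; answer 99878

99878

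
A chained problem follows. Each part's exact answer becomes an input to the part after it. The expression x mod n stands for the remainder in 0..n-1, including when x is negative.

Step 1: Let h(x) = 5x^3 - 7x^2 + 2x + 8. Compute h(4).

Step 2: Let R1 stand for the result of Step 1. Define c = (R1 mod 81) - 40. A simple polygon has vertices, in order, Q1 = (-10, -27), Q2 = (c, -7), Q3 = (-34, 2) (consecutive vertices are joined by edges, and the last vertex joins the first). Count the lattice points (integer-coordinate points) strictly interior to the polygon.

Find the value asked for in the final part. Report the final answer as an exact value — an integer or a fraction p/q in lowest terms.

Step 1: 5*(4)^3 - 7*(4)^2 + 2*(4)^1 + 8 = (320) + (-112) + (8) + (8) = 224; answer 224
Step 2: R1 = 224; c = 22; cross terms: (-10*-7 - 22*-27)=664, (22*2 - -34*-7)=-194, (-34*-27 - -10*2)=938; twice the area = |1408| = 1408; area = 704; boundary points = 4 + 1 + 1 = 6; strictly interior points = area - boundary/2 + 1 = 702; answer 702

702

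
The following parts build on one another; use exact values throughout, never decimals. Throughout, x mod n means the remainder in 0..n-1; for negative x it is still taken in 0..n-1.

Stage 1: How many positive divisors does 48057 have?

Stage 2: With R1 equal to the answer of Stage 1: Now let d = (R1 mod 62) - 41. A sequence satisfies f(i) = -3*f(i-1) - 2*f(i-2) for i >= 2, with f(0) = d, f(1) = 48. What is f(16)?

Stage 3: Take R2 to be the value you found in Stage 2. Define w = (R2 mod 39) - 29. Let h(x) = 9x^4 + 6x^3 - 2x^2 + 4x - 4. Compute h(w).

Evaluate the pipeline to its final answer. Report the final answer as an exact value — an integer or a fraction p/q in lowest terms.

328828

Stage 1: 48057 = 3 * 83 * 193; number of divisors = (1+1) * (1+1) * (1+1) = 8; answer 8
Stage 2: R1 = 8; d = -33; f(2) = -3*(48) - 2*(-33) = -78; iterating: f(2)=-78, f(3)=138, f(4)=-258, f(5)=498, f(6)=-978, f(7)=1938, f(8)=-3858, f(9)=7698, f(10)=-15378, f(11)=30738, f(12)=-61458, f(13)=122898, f(14)=-245778, f(15)=491538, f(16)=-983058; answer -983058
Stage 3: R2 = -983058; w = -14; 9*(-14)^4 + 6*(-14)^3 - 2*(-14)^2 + 4*(-14)^1 - 4 = (345744) + (-16464) + (-392) + (-56) + (-4) = 328828; answer 328828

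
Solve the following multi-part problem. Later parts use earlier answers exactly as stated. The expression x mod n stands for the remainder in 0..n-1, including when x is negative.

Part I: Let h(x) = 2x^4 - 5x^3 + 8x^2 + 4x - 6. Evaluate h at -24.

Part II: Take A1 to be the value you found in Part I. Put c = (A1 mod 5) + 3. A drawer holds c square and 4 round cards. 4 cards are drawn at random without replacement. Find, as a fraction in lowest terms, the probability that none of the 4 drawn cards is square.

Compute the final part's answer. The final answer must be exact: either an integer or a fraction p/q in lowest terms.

1/210

Part I: 2*(-24)^4 - 5*(-24)^3 + 8*(-24)^2 + 4*(-24)^1 - 6 = (663552) + (69120) + (4608) + (-96) + (-6) = 737178; answer 737178
Part II: A1 = 737178; c = 6; total draws C(10,4) = 210; favorable C(4,4) = 1; P = 1/210; answer 1/210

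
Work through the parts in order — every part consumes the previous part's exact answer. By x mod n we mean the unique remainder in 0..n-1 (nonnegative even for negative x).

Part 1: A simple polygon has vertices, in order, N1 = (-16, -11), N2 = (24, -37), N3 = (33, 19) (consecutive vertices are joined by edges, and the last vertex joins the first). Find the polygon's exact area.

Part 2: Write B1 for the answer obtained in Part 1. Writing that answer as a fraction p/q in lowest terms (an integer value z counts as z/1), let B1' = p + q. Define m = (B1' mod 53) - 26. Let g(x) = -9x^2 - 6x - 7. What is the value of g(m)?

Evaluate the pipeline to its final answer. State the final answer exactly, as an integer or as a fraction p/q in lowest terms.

Part 1: cross terms: (-16*-37 - 24*-11)=856, (24*19 - 33*-37)=1677, (33*-11 - -16*19)=-59; twice the area = |2474| = 2474; area = 1237; answer 1237
Part 2: B1 = 1237; threaded value p + q = 1238; m = -7; -9*(-7)^2 - 6*(-7)^1 - 7 = (-441) + (42) + (-7) = -406; answer -406

-406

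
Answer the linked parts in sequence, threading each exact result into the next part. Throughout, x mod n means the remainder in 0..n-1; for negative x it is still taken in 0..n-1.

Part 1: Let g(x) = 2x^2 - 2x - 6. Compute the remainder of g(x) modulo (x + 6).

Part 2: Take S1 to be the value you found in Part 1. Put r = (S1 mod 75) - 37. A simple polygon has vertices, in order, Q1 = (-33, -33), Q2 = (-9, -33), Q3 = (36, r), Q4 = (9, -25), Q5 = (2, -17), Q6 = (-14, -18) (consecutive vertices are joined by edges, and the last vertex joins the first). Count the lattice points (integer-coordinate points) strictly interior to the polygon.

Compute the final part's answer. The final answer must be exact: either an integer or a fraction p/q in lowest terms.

574

Part 1: remainder = value at the root: 2*(-6)^2 - 2*(-6)^1 - 6 = (72) + (12) + (-6) = 78; answer 78
Part 2: S1 = 78; r = -34; cross terms: (-33*-33 - -9*-33)=792, (-9*-34 - 36*-33)=1494, (36*-25 - 9*-34)=-594, (9*-17 - 2*-25)=-103, (2*-18 - -14*-17)=-274, (-14*-33 - -33*-18)=-132; twice the area = |1183| = 1183; area = 1183/2; boundary points = 24 + 1 + 9 + 1 + 1 + 1 = 37; strictly interior points = area - boundary/2 + 1 = 574; answer 574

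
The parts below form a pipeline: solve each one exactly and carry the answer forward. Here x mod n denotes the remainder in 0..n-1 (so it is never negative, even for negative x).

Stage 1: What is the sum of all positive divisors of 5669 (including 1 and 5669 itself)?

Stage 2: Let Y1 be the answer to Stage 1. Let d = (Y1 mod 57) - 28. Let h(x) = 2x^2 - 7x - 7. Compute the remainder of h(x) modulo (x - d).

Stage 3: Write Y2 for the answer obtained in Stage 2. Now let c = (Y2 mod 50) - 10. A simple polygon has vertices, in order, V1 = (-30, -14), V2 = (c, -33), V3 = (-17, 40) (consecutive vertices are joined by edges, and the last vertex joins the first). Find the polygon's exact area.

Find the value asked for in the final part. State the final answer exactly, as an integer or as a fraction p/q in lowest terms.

Stage 1: 5669 is prime, so its only divisors are 1 and 5669; sigma = 1 + 5669 = 5670; answer 5670
Stage 2: Y1 = 5670; d = -1; remainder = value at the root: 2*(-1)^2 - 7*(-1)^1 - 7 = (2) + (7) + (-7) = 2; answer 2
Stage 3: Y2 = 2; c = -8; cross terms: (-30*-33 - -8*-14)=878, (-8*40 - -17*-33)=-881, (-17*-14 - -30*40)=1438; twice the area = |1435| = 1435; area = 1435/2; answer 1435/2

1435/2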